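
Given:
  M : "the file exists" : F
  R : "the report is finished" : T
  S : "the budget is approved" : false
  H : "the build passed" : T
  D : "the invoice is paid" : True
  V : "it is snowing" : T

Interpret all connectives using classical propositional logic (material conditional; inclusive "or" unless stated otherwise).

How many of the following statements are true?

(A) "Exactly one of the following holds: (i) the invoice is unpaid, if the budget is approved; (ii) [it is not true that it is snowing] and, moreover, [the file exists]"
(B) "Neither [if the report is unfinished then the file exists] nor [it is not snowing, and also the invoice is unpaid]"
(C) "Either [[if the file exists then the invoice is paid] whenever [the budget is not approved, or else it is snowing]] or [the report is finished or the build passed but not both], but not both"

2

(A): Parsed as (S → ¬D) ⊕ (¬V ∧ M)

¬D = ¬T = F
S → ¬D = F → F = T
¬V = ¬T = F
¬V ∧ M = F ∧ F = F
(S → ¬D) ⊕ (¬V ∧ M) = T ⊕ F = T
So (A) is true.

(B): Formalization: (¬R → M) ↓ (¬V ∧ ¬D)

¬R = ¬T = F
¬R → M = F → F = T
¬V = ¬T = F
¬D = ¬T = F
¬V ∧ ¬D = F ∧ F = F
(¬R → M) ↓ (¬V ∧ ¬D) = T ↓ F = F
So (B) is false.

(C): This is ((¬S ∨ V) → (M → D)) ⊕ (R ⊕ H).

¬S = ¬F = T
¬S ∨ V = T ∨ T = T
M → D = F → T = T
(¬S ∨ V) → (M → D) = T → T = T
R ⊕ H = T ⊕ T = F
((¬S ∨ V) → (M → D)) ⊕ (R ⊕ H) = T ⊕ F = T
Thus (C) is true.

2 of the 3 statements are true ((A), (C)).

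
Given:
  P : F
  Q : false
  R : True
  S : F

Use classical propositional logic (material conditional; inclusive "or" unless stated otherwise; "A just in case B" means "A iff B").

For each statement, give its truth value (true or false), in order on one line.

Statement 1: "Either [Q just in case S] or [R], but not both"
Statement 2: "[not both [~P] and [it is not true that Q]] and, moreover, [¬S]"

Statement 1: Parsed as (Q iff S) xor R

Q iff S = False iff False = True
(Q iff S) xor R = True xor True = False
Hence Statement 1 is false.

Statement 2: This is (not P nand not Q) and not S.

not P = not False = True
not Q = not False = True
not P nand not Q = True nand True = False
not S = not False = True
(not P nand not Q) and not S = False and True = False
So Statement 2 is false.

Statement 1 False, Statement 2 False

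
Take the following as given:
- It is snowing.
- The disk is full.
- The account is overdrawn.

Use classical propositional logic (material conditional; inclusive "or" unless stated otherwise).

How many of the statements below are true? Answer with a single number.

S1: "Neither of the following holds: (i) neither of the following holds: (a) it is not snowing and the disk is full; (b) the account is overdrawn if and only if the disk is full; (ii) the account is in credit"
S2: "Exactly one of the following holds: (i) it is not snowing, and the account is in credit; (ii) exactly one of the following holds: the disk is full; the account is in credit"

Let Q = "it is snowing" (T), W = "the disk is full" (T), P = "the account is overdrawn" (T).

S1: This is ((¬Q ∧ W) ↓ (P ↔ W)) ↓ ¬P.

¬Q = ¬T = F
¬Q ∧ W = F ∧ T = F
P ↔ W = T ↔ T = T
(¬Q ∧ W) ↓ (P ↔ W) = F ↓ T = F
¬P = ¬T = F
((¬Q ∧ W) ↓ (P ↔ W)) ↓ ¬P = F ↓ F = T
Thus S1 is true.

S2: This is (¬Q ∧ ¬P) ⊕ (W ⊕ ¬P).

¬Q = ¬T = F
¬P = ¬T = F
¬Q ∧ ¬P = F ∧ F = F
¬P = ¬T = F
W ⊕ ¬P = T ⊕ F = T
(¬Q ∧ ¬P) ⊕ (W ⊕ ¬P) = F ⊕ T = T
So S2 is true.

Count: 2.

2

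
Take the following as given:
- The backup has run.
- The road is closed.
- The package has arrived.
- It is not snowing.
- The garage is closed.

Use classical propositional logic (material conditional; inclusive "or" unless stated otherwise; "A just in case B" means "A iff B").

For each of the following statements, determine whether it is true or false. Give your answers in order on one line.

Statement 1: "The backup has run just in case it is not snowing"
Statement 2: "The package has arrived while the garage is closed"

Let P = "the backup has run" (T), S = "it is snowing" (F), R = "the package has arrived" (T), U = "the garage is closed" (T).

Statement 1: Formalization: P <-> ~S

~S = ~F = T
P <-> ~S = T <-> T = T
Hence Statement 1 is true.

Statement 2: In symbols: R & U

R & U = T & T = T
Hence Statement 2 is true.

Statement 1 True, Statement 2 True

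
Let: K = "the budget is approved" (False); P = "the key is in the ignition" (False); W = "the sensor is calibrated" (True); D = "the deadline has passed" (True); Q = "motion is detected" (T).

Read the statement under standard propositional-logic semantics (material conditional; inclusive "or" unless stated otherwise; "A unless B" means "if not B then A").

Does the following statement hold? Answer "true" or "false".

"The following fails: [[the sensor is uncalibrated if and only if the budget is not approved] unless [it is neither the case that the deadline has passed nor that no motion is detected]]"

Values: W=T, K=F, D=T, Q=T.
In symbols: ~((~W <-> ~K) | (D nor ~Q))

~W = ~T = F
~K = ~F = T
~W <-> ~K = F <-> T = F
~Q = ~T = F
D nor ~Q = T nor F = F
(~W <-> ~K) | (D nor ~Q) = F | F = F
~((~W <-> ~K) | (D nor ~Q)) = ~F = T

The statement is true.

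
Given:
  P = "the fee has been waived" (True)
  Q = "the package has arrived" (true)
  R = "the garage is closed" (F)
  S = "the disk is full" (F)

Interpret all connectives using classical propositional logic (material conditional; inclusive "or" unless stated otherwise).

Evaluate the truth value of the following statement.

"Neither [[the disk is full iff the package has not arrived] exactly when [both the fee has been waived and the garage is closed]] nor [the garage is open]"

The statement is false.

Parsed as ((S ↔ ¬Q) ↔ (P ∧ R)) ↓ ¬R

¬Q = ¬T = F
S ↔ ¬Q = F ↔ F = T
P ∧ R = T ∧ F = F
(S ↔ ¬Q) ↔ (P ∧ R) = T ↔ F = F
¬R = ¬F = T
((S ↔ ¬Q) ↔ (P ∧ R)) ↓ ¬R = F ↓ T = F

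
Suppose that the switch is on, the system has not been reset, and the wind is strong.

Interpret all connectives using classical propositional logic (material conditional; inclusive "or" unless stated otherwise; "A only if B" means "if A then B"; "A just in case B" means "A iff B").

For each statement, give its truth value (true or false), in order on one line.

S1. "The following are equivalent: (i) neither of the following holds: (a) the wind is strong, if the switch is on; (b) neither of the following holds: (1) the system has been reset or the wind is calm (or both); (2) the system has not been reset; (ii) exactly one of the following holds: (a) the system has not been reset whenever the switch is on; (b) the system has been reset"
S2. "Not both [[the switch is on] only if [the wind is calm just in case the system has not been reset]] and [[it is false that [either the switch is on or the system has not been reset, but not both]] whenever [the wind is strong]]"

S1 false, S2 true

Let P = "the switch is on" (True), R = "the wind is strong" (True), Q = "the system has been reset" (False).

S1: In symbols: ((P -> R) nor ((Q or not R) nor not Q)) iff ((P -> not Q) xor Q)

P -> R = True -> True = True
not R = not True = False
Q or not R = False or False = False
not Q = not False = True
(Q or not R) nor not Q = False nor True = False
(P -> R) nor ((Q or not R) nor not Q) = True nor False = False
not Q = not False = True
P -> not Q = True -> True = True
(P -> not Q) xor Q = True xor False = True
((P -> R) nor ((Q or not R) nor not Q)) iff ((P -> not Q) xor Q) = False iff True = False
Hence S1 is false.

S2: In symbols: (P -> (not R iff not Q)) nand (R -> not (P xor not Q))

not R = not True = False
not Q = not False = True
not R iff not Q = False iff True = False
P -> (not R iff not Q) = True -> False = False
not Q = not False = True
P xor not Q = True xor True = False
not (P xor not Q) = not False = True
R -> not (P xor not Q) = True -> True = True
(P -> (not R iff not Q)) nand (R -> not (P xor not Q)) = False nand True = True
So S2 is true.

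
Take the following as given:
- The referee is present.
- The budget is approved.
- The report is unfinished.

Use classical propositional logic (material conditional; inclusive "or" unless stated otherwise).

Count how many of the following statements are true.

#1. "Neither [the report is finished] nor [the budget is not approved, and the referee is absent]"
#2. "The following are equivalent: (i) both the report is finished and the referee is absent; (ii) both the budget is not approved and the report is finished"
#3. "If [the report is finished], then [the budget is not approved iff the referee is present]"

3

Let V = "the report is finished" (F), M = "the budget is approved" (T), D = "the referee is present" (T).

#1: In symbols: V nor (~M & ~D)

~M = ~T = F
~D = ~T = F
~M & ~D = F & F = F
V nor (~M & ~D) = F nor F = T
Hence #1 is true.

#2: Parsed as (V & ~D) <-> (~M & V)

~D = ~T = F
V & ~D = F & F = F
~M = ~T = F
~M & V = F & F = F
(V & ~D) <-> (~M & V) = F <-> F = T
Thus #2 is true.

#3: Parsed as V -> (~M <-> D)

~M = ~T = F
~M <-> D = F <-> T = F
V -> (~M <-> D) = F -> F = T
Thus #3 is true.

Count: 3.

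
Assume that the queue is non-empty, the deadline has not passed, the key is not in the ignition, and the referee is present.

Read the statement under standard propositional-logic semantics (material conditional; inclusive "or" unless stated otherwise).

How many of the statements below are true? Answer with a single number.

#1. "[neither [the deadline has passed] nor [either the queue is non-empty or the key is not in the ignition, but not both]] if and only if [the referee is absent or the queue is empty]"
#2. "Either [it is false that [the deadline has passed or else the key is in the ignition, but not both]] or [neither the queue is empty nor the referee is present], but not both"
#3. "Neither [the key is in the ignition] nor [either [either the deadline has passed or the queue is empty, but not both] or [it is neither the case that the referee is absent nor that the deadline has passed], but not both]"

1

Let Q = "the deadline has passed" (F), P = "the queue is empty" (F), R = "the key is in the ignition" (F), S = "the referee is present" (T).

#1: Formalization: (Q nor (~P xor ~R)) <-> (~S | P)

~P = ~F = T
~R = ~F = T
~P xor ~R = T xor T = F
Q nor (~P xor ~R) = F nor F = T
~S = ~T = F
~S | P = F | F = F
(Q nor (~P xor ~R)) <-> (~S | P) = T <-> F = F
Thus #1 is false.

#2: In symbols: ~(Q xor R) xor (P nor S)

Q xor R = F xor F = F
~(Q xor R) = ~F = T
P nor S = F nor T = F
~(Q xor R) xor (P nor S) = T xor F = T
So #2 is true.

#3: This is R nor ((Q xor P) xor (~S nor Q)).

Q xor P = F xor F = F
~S = ~T = F
~S nor Q = F nor F = T
(Q xor P) xor (~S nor Q) = F xor T = T
R nor ((Q xor P) xor (~S nor Q)) = F nor T = F
Thus #3 is false.

True statements: 1 (#2).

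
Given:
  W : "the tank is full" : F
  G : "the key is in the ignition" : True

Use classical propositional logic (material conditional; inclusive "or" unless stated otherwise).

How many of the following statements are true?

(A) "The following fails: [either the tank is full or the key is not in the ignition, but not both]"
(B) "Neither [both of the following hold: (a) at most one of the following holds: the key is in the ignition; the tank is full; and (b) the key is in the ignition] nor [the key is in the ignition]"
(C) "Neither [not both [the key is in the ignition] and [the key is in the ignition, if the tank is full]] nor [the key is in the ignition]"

(A): This is ~(W xor ~G).

~G = ~T = F
W xor ~G = F xor F = F
~(W xor ~G) = ~F = T
So (A) is true.

(B): Parsed as ((G nand W) & G) nor G

G nand W = T nand F = T
(G nand W) & G = T & T = T
((G nand W) & G) nor G = T nor T = F
So (B) is false.

(C): In symbols: (G nand (W -> G)) nor G

W -> G = F -> T = T
G nand (W -> G) = T nand T = F
(G nand (W -> G)) nor G = F nor T = F
So (C) is false.

True statements: 1 ((A)).

1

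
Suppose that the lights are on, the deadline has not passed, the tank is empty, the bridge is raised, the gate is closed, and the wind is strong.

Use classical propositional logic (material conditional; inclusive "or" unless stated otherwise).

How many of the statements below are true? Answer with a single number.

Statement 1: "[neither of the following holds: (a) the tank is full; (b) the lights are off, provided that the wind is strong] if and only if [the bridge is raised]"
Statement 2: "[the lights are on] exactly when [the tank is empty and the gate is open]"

Let R = "the tank is full" (F), V = "the wind is strong" (T), P = "the lights are on" (T), S = "the bridge is raised" (T), U = "the gate is open" (F).

Statement 1: Formalization: (R ↓ (V → ¬P)) ↔ S

¬P = ¬T = F
V → ¬P = T → F = F
R ↓ (V → ¬P) = F ↓ F = T
(R ↓ (V → ¬P)) ↔ S = T ↔ T = T
Thus Statement 1 is true.

Statement 2: This is P ↔ (¬R ∧ U).

¬R = ¬F = T
¬R ∧ U = T ∧ F = F
P ↔ (¬R ∧ U) = T ↔ F = F
Hence Statement 2 is false.

True statements: 1 (Statement 1).

1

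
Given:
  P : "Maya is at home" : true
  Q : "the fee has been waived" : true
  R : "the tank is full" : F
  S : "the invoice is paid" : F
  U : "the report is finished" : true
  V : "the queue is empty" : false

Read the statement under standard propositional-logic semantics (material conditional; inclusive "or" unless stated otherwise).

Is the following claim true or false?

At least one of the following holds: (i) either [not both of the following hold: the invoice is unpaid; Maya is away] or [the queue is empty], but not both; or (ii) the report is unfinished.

In symbols: ((~S nand ~P) xor V) | ~U

~S = ~F = T
~P = ~T = F
~S nand ~P = T nand F = T
(~S nand ~P) xor V = T xor F = T
~U = ~T = F
((~S nand ~P) xor V) | ~U = T | F = T

true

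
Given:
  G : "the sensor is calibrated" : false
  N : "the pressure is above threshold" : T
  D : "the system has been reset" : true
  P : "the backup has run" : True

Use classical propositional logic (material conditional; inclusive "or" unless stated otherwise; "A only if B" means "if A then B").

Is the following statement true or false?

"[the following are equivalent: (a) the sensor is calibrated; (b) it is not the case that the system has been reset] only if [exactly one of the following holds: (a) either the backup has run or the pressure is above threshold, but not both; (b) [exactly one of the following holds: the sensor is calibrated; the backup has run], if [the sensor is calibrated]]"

True.

This is (G iff not D) -> ((P xor N) xor (G -> (G xor P))).

not D = not True = False
G iff not D = False iff False = True
P xor N = True xor True = False
G xor P = False xor True = True
G -> (G xor P) = False -> True = True
(P xor N) xor (G -> (G xor P)) = False xor True = True
(G iff not D) -> ((P xor N) xor (G -> (G xor P))) = True -> True = True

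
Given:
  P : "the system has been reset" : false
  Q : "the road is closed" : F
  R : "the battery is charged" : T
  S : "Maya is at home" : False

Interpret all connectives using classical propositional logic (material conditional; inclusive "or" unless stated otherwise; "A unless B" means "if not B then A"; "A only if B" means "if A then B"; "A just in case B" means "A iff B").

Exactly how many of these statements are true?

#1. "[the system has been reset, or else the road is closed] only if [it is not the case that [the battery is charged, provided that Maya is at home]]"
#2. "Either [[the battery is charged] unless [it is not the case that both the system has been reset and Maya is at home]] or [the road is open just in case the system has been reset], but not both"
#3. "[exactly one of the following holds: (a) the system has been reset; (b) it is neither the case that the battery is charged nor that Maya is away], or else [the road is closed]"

2

#1: In symbols: (P | Q) -> ~(S -> R)

P | Q = F | F = F
S -> R = F -> T = T
~(S -> R) = ~T = F
(P | Q) -> ~(S -> R) = F -> F = T
Hence #1 is true.

#2: In symbols: (R | (P nand S)) xor (~Q <-> P)

P nand S = F nand F = T
R | (P nand S) = T | T = T
~Q = ~F = T
~Q <-> P = T <-> F = F
(R | (P nand S)) xor (~Q <-> P) = T xor F = T
Thus #2 is true.

#3: Formalization: (P xor (R nor ~S)) | Q

~S = ~F = T
R nor ~S = T nor T = F
P xor (R nor ~S) = F xor F = F
(P xor (R nor ~S)) | Q = F | F = F
Hence #3 is false.

Count: 2.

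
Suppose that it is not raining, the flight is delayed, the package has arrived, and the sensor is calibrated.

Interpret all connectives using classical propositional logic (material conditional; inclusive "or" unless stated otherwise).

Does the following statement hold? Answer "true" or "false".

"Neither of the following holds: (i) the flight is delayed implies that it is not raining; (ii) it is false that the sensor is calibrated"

false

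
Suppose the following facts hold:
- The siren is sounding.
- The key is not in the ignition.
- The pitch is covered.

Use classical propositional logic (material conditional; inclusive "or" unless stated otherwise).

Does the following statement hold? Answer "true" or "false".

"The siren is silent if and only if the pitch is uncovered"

Let P = "the siren is sounding" (T), R = "the pitch is covered" (T).
Formalization: ~P <-> ~R

~P = ~T = F
~R = ~T = F
~P <-> ~R = F <-> F = T

The statement is true.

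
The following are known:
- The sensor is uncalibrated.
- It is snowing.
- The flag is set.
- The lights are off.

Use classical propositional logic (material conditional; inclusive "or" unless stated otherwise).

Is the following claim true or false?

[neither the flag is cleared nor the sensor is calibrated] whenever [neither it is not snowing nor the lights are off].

True.

Let Q = "it is snowing" (True), S = "the lights are on" (False), R = "the flag is set" (True), P = "the sensor is calibrated" (False).
This is (not Q nor not S) -> (not R nor P).

not Q = not True = False
not S = not False = True
not Q nor not S = False nor True = False
not R = not True = False
not R nor P = False nor False = True
(not Q nor not S) -> (not R nor P) = False -> True = True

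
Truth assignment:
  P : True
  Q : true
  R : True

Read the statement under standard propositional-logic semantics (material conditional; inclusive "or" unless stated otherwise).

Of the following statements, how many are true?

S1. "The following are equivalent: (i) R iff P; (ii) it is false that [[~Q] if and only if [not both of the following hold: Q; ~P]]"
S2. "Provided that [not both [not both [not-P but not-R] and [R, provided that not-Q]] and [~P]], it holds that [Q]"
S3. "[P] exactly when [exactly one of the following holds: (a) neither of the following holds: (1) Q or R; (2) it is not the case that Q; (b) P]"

3

S1: In symbols: (R <-> P) <-> ~(~Q <-> (Q nand ~P))

R <-> P = T <-> T = T
~Q = ~T = F
~P = ~T = F
Q nand ~P = T nand F = T
~Q <-> (Q nand ~P) = F <-> T = F
~(~Q <-> (Q nand ~P)) = ~F = T
(R <-> P) <-> ~(~Q <-> (Q nand ~P)) = T <-> T = T
Hence S1 is true.

S2: Formalization: (((~P & ~R) nand (~Q -> R)) nand ~P) -> Q

~P = ~T = F
~R = ~T = F
~P & ~R = F & F = F
~Q = ~T = F
~Q -> R = F -> T = T
(~P & ~R) nand (~Q -> R) = F nand T = T
~P = ~T = F
((~P & ~R) nand (~Q -> R)) nand ~P = T nand F = T
(((~P & ~R) nand (~Q -> R)) nand ~P) -> Q = T -> T = T
So S2 is true.

S3: In symbols: P <-> (((Q | R) nor ~Q) xor P)

Q | R = T | T = T
~Q = ~T = F
(Q | R) nor ~Q = T nor F = F
((Q | R) nor ~Q) xor P = F xor T = T
P <-> (((Q | R) nor ~Q) xor P) = T <-> T = T
So S3 is true.

Count: 3.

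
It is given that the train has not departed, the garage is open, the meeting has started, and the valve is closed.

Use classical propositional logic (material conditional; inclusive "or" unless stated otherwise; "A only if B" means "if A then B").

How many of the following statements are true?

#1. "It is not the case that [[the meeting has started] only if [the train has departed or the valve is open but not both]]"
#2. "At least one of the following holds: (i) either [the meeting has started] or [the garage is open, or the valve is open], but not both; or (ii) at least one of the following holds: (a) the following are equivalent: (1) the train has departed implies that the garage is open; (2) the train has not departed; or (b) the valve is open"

2

Let R = "the meeting has started" (True), P = "the train has departed" (False), S = "the valve is open" (False), Q = "the garage is closed" (False).

#1: This is not (R -> (P xor S)).

P xor S = False xor False = False
R -> (P xor S) = True -> False = False
not (R -> (P xor S)) = not False = True
Hence #1 is true.

#2: Formalization: (R xor (not Q or S)) or (((P -> not Q) iff not P) or S)

not Q = not False = True
not Q or S = True or False = True
R xor (not Q or S) = True xor True = False
not Q = not False = True
P -> not Q = False -> True = True
not P = not False = True
(P -> not Q) iff not P = True iff True = True
((P -> not Q) iff not P) or S = True or False = True
(R xor (not Q or S)) or (((P -> not Q) iff not P) or S) = False or True = True
So #2 is true.

2 of the 2 statements are true (#1, #2).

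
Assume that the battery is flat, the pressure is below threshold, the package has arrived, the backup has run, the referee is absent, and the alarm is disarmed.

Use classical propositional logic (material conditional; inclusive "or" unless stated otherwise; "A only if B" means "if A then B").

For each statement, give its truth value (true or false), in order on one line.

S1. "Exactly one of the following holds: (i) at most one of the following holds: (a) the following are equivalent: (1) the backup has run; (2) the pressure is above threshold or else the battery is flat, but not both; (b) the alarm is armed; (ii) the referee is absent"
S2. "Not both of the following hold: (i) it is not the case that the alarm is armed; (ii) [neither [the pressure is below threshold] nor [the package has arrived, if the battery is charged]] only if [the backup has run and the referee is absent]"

S1 False / S2 False

Let U = "the backup has run" (T), G = "the pressure is above threshold" (F), K = "the battery is charged" (F), N = "the alarm is armed" (F), M = "the referee is present" (F), W = "the package has arrived" (T).

S1: Parsed as ((U ↔ (G ⊕ ¬K)) ↑ N) ⊕ ¬M

¬K = ¬F = T
G ⊕ ¬K = F ⊕ T = T
U ↔ (G ⊕ ¬K) = T ↔ T = T
(U ↔ (G ⊕ ¬K)) ↑ N = T ↑ F = T
¬M = ¬F = T
((U ↔ (G ⊕ ¬K)) ↑ N) ⊕ ¬M = T ⊕ T = F
So S1 is false.

S2: Parsed as ¬N ↑ ((¬G ↓ (K → W)) → (U ∧ ¬M))

¬N = ¬F = T
¬G = ¬F = T
K → W = F → T = T
¬G ↓ (K → W) = T ↓ T = F
¬M = ¬F = T
U ∧ ¬M = T ∧ T = T
(¬G ↓ (K → W)) → (U ∧ ¬M) = F → T = T
¬N ↑ ((¬G ↓ (K → W)) → (U ∧ ¬M)) = T ↑ T = F
So S2 is false.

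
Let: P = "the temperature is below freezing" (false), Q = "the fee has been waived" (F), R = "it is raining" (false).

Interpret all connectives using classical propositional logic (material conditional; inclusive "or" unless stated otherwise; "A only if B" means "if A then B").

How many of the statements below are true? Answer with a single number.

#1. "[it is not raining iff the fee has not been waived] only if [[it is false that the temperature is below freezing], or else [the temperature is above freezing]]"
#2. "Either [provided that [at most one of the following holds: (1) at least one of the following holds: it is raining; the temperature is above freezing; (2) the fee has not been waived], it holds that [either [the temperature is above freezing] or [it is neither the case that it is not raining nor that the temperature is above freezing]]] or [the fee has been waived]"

2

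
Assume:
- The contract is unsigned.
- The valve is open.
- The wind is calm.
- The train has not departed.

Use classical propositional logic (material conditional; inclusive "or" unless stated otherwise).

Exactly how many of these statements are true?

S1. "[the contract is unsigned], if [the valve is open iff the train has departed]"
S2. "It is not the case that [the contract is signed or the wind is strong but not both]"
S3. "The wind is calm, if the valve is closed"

3

Let Q = "the valve is open" (T), S = "the train has departed" (F), P = "the contract is signed" (F), R = "the wind is strong" (F).

S1: This is (Q <-> S) -> ~P.

Q <-> S = T <-> F = F
~P = ~F = T
(Q <-> S) -> ~P = F -> T = T
So S1 is true.

S2: Formalization: ~(P xor R)

P xor R = F xor F = F
~(P xor R) = ~F = T
So S2 is true.

S3: This is ~Q -> ~R.

~Q = ~T = F
~R = ~F = T
~Q -> ~R = F -> T = T
So S3 is true.

True statements: 3 (S1, S2, S3).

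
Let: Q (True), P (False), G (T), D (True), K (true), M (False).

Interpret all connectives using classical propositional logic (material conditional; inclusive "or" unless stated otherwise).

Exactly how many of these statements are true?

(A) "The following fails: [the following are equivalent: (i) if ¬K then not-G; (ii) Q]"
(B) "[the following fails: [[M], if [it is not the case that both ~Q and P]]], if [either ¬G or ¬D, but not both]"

(A): Formalization: ¬((¬K → ¬G) ↔ Q)

¬K = ¬T = F
¬G = ¬T = F
¬K → ¬G = F → F = T
(¬K → ¬G) ↔ Q = T ↔ T = T
¬((¬K → ¬G) ↔ Q) = ¬T = F
Hence (A) is false.

(B): Parsed as (¬G ⊕ ¬D) → ¬((¬Q ↑ P) → M)

¬G = ¬T = F
¬D = ¬T = F
¬G ⊕ ¬D = F ⊕ F = F
¬Q = ¬T = F
¬Q ↑ P = F ↑ F = T
(¬Q ↑ P) → M = T → F = F
¬((¬Q ↑ P) → M) = ¬F = T
(¬G ⊕ ¬D) → ¬((¬Q ↑ P) → M) = F → T = T
Thus (B) is true.

True statements: 1.

1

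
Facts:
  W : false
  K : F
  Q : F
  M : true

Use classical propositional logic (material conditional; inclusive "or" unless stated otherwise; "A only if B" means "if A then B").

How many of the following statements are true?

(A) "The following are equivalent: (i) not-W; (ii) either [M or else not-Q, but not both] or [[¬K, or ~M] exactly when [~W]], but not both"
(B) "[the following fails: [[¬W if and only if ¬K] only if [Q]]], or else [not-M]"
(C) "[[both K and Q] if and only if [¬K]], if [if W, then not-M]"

(A): In symbols: ~W <-> ((M xor ~Q) xor ((~K | ~M) <-> ~W))

~W = ~F = T
~Q = ~F = T
M xor ~Q = T xor T = F
~K = ~F = T
~M = ~T = F
~K | ~M = T | F = T
~W = ~F = T
(~K | ~M) <-> ~W = T <-> T = T
(M xor ~Q) xor ((~K | ~M) <-> ~W) = F xor T = T
~W <-> ((M xor ~Q) xor ((~K | ~M) <-> ~W)) = T <-> T = T
So (A) is true.

(B): Formalization: ~((~W <-> ~K) -> Q) | ~M

~W = ~F = T
~K = ~F = T
~W <-> ~K = T <-> T = T
(~W <-> ~K) -> Q = T -> F = F
~((~W <-> ~K) -> Q) = ~F = T
~M = ~T = F
~((~W <-> ~K) -> Q) | ~M = T | F = T
So (B) is true.

(C): Parsed as (W -> ~M) -> ((K & Q) <-> ~K)

~M = ~T = F
W -> ~M = F -> F = T
K & Q = F & F = F
~K = ~F = T
(K & Q) <-> ~K = F <-> T = F
(W -> ~M) -> ((K & Q) <-> ~K) = T -> F = F
Thus (C) is false.

Count: 2.

2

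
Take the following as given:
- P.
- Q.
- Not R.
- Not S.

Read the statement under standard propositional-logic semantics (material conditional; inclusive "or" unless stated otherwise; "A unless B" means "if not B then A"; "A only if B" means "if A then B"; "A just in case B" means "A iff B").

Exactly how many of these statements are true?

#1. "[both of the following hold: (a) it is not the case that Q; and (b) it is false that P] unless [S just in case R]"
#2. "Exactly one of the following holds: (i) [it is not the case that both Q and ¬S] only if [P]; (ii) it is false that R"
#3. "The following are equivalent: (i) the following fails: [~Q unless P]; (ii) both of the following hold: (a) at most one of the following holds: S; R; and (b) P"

#1: Parsed as (not Q and not P) or (S iff R)

not Q = not True = False
not P = not True = False
not Q and not P = False and False = False
S iff R = False iff False = True
(not Q and not P) or (S iff R) = False or True = True
Thus #1 is true.

#2: Formalization: ((Q nand not S) -> P) xor not R

not S = not False = True
Q nand not S = True nand True = False
(Q nand not S) -> P = False -> True = True
not R = not False = True
((Q nand not S) -> P) xor not R = True xor True = False
Hence #2 is false.

#3: In symbols: not (not Q or P) iff ((S nand R) and P)

not Q = not True = False
not Q or P = False or True = True
not (not Q or P) = not True = False
S nand R = False nand False = True
(S nand R) and P = True and True = True
not (not Q or P) iff ((S nand R) and P) = False iff True = False
So #3 is false.

1 of the 3 statements is true (#1).

1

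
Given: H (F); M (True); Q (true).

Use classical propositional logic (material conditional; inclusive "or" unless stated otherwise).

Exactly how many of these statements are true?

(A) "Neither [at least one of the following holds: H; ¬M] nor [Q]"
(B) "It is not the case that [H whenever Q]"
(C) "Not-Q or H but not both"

(A): Parsed as (H | ~M) nor Q

~M = ~T = F
H | ~M = F | F = F
(H | ~M) nor Q = F nor T = F
Hence (A) is false.

(B): Formalization: ~(Q -> H)

Q -> H = T -> F = F
~(Q -> H) = ~F = T
So (B) is true.

(C): Formalization: ~Q xor H

~Q = ~T = F
~Q xor H = F xor F = F
So (C) is false.

True statements: 1.

1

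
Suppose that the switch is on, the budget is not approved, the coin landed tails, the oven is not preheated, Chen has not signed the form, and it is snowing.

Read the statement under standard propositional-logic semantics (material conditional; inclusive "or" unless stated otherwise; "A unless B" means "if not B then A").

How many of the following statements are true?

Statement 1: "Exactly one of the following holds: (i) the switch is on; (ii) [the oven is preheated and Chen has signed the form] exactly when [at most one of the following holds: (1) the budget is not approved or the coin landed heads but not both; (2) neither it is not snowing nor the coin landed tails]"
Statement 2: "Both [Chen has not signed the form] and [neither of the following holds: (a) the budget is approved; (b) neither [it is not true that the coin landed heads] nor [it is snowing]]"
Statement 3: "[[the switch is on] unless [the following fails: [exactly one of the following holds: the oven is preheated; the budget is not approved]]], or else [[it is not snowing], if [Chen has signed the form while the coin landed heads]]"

3

Let R = "the switch is on" (T), W = "the oven is preheated" (F), L = "Chen has signed the form" (F), K = "the budget is approved" (F), H = "the coin landed heads" (F), G = "it is snowing" (T).

Statement 1: This is R xor ((W & L) <-> ((~K xor H) nand (~G nor ~H))).

W & L = F & F = F
~K = ~F = T
~K xor H = T xor F = T
~G = ~T = F
~H = ~F = T
~G nor ~H = F nor T = F
(~K xor H) nand (~G nor ~H) = T nand F = T
(W & L) <-> ((~K xor H) nand (~G nor ~H)) = F <-> T = F
R xor ((W & L) <-> ((~K xor H) nand (~G nor ~H))) = T xor F = T
So Statement 1 is true.

Statement 2: This is ~L & (K nor (~H nor G)).

~L = ~F = T
~H = ~F = T
~H nor G = T nor T = F
K nor (~H nor G) = F nor F = T
~L & (K nor (~H nor G)) = T & T = T
So Statement 2 is true.

Statement 3: Parsed as (R | ~(W xor ~K)) | ((L & H) -> ~G)

~K = ~F = T
W xor ~K = F xor T = T
~(W xor ~K) = ~T = F
R | ~(W xor ~K) = T | F = T
L & H = F & F = F
~G = ~T = F
(L & H) -> ~G = F -> F = T
(R | ~(W xor ~K)) | ((L & H) -> ~G) = T | T = T
So Statement 3 is true.

True statements: 3.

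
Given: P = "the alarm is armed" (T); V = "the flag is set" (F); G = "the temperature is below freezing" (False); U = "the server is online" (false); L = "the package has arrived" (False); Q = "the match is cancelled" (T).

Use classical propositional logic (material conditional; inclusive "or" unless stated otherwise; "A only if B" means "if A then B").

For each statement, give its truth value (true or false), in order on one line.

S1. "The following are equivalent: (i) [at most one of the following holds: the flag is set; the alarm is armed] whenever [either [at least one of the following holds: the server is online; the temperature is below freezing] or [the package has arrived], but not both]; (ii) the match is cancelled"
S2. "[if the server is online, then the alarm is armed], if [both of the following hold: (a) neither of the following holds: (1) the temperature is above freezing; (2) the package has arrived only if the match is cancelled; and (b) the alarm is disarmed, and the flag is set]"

S1 T, S2 T

S1: Parsed as (((U or G) xor L) -> (V nand P)) iff Q

U or G = False or False = False
(U or G) xor L = False xor False = False
V nand P = False nand True = True
((U or G) xor L) -> (V nand P) = False -> True = True
(((U or G) xor L) -> (V nand P)) iff Q = True iff True = True
Thus S1 is true.

S2: This is ((not G nor (L -> Q)) and (not P and V)) -> (U -> P).

not G = not False = True
L -> Q = False -> True = True
not G nor (L -> Q) = True nor True = False
not P = not True = False
not P and V = False and False = False
(not G nor (L -> Q)) and (not P and V) = False and False = False
U -> P = False -> True = True
((not G nor (L -> Q)) and (not P and V)) -> (U -> P) = False -> True = True
Thus S2 is true.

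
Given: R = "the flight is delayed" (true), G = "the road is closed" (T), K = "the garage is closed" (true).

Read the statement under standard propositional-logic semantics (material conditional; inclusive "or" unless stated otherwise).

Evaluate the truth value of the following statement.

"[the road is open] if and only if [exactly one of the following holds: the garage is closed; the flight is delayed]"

The statement is true.

Values: G=True, K=True, R=True.
In symbols: not G iff (K xor R)

not G = not True = False
K xor R = True xor True = False
not G iff (K xor R) = False iff False = True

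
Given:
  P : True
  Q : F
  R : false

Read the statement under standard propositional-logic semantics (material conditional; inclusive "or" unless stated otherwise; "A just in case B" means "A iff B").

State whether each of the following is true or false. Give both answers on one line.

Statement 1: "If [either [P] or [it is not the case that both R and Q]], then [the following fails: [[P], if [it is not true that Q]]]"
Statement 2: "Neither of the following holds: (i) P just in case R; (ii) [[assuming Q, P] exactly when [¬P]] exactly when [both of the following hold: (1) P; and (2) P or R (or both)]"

Statement 1: Parsed as (P ∨ (R ↑ Q)) → ¬(¬Q → P)

R ↑ Q = F ↑ F = T
P ∨ (R ↑ Q) = T ∨ T = T
¬Q = ¬F = T
¬Q → P = T → T = T
¬(¬Q → P) = ¬T = F
(P ∨ (R ↑ Q)) → ¬(¬Q → P) = T → F = F
So Statement 1 is false.

Statement 2: In symbols: (P ↔ R) ↓ (((Q → P) ↔ ¬P) ↔ (P ∧ (P ∨ R)))

P ↔ R = T ↔ F = F
Q → P = F → T = T
¬P = ¬T = F
(Q → P) ↔ ¬P = T ↔ F = F
P ∨ R = T ∨ F = T
P ∧ (P ∨ R) = T ∧ T = T
((Q → P) ↔ ¬P) ↔ (P ∧ (P ∨ R)) = F ↔ T = F
(P ↔ R) ↓ (((Q → P) ↔ ¬P) ↔ (P ∧ (P ∨ R))) = F ↓ F = T
Thus Statement 2 is true.

Statement 1 F; Statement 2 T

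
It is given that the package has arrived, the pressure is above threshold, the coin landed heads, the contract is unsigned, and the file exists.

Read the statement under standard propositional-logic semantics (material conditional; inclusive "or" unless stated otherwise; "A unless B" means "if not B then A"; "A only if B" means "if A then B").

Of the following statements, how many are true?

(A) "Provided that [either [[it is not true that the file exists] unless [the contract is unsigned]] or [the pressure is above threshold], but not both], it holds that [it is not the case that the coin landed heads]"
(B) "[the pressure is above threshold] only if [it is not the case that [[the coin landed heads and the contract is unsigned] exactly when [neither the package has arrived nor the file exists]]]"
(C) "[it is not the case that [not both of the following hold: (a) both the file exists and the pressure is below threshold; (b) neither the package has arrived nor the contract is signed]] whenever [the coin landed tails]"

3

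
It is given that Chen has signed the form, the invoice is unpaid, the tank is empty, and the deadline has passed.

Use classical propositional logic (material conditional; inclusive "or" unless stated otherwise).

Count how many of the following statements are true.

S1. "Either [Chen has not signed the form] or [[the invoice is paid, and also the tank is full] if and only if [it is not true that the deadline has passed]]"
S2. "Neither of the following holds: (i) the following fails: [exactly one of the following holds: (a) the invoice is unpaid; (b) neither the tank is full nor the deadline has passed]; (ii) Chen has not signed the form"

2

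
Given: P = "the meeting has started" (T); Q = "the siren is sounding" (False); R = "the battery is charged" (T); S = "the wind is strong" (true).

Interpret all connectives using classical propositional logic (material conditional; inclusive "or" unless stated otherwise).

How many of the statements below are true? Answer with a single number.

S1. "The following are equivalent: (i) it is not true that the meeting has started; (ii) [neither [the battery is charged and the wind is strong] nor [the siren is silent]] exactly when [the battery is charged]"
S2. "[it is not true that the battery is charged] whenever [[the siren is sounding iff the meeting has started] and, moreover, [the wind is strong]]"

2

S1: Parsed as ~P <-> (((R & S) nor ~Q) <-> R)

~P = ~T = F
R & S = T & T = T
~Q = ~F = T
(R & S) nor ~Q = T nor T = F
((R & S) nor ~Q) <-> R = F <-> T = F
~P <-> (((R & S) nor ~Q) <-> R) = F <-> F = T
Thus S1 is true.

S2: In symbols: ((Q <-> P) & S) -> ~R

Q <-> P = F <-> T = F
(Q <-> P) & S = F & T = F
~R = ~T = F
((Q <-> P) & S) -> ~R = F -> F = T
So S2 is true.

2 of the 2 statements are true (S1, S2).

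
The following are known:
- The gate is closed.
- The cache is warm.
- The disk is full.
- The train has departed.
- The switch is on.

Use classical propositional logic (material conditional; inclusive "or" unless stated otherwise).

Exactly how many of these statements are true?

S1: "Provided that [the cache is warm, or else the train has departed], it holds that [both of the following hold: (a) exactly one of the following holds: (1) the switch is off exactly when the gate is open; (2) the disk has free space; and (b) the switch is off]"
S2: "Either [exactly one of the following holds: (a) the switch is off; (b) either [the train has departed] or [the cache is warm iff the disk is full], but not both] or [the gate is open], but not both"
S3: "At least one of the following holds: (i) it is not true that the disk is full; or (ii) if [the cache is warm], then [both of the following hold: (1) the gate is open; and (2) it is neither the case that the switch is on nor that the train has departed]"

Let H = "the cache is warm" (T), R = "the train has departed" (T), S = "the switch is on" (T), Q = "the gate is open" (F), M = "the disk is full" (T).

S1: In symbols: (H ∨ R) → (((¬S ↔ Q) ⊕ ¬M) ∧ ¬S)

H ∨ R = T ∨ T = T
¬S = ¬T = F
¬S ↔ Q = F ↔ F = T
¬M = ¬T = F
(¬S ↔ Q) ⊕ ¬M = T ⊕ F = T
¬S = ¬T = F
((¬S ↔ Q) ⊕ ¬M) ∧ ¬S = T ∧ F = F
(H ∨ R) → (((¬S ↔ Q) ⊕ ¬M) ∧ ¬S) = T → F = F
Hence S1 is false.

S2: Parsed as (¬S ⊕ (R ⊕ (H ↔ M))) ⊕ Q

¬S = ¬T = F
H ↔ M = T ↔ T = T
R ⊕ (H ↔ M) = T ⊕ T = F
¬S ⊕ (R ⊕ (H ↔ M)) = F ⊕ F = F
(¬S ⊕ (R ⊕ (H ↔ M))) ⊕ Q = F ⊕ F = F
Hence S2 is false.

S3: Formalization: ¬M ∨ (H → (Q ∧ (S ↓ R)))

¬M = ¬T = F
S ↓ R = T ↓ T = F
Q ∧ (S ↓ R) = F ∧ F = F
H → (Q ∧ (S ↓ R)) = T → F = F
¬M ∨ (H → (Q ∧ (S ↓ R))) = F ∨ F = F
So S3 is false.

True statements: 0 (none).

0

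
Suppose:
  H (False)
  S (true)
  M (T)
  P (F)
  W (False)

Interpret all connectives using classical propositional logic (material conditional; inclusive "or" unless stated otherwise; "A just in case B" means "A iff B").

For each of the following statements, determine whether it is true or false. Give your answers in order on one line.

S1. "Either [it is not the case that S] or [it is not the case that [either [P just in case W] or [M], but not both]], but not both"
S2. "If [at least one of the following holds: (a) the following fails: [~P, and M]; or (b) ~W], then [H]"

S1: Parsed as not S xor not ((P iff W) xor M)

not S = not True = False
P iff W = False iff False = True
(P iff W) xor M = True xor True = False
not ((P iff W) xor M) = not False = True
not S xor not ((P iff W) xor M) = False xor True = True
Hence S1 is true.

S2: Formalization: (not (not P and M) or not W) -> H

not P = not False = True
not P and M = True and True = True
not (not P and M) = not True = False
not W = not False = True
not (not P and M) or not W = False or True = True
(not (not P and M) or not W) -> H = True -> False = False
So S2 is false.

S1 T; S2 F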